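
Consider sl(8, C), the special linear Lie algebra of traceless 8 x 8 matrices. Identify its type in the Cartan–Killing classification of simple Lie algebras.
This is sl(8), which has dimension 8^2 - 1 = 63 and rank 8 - 1 = 7 (a Cartan subalgebra is the diagonal traceless matrices). In the classification of classical Lie algebras, the special linear algebra sl(n+1) has type A_n; here n = 7, so the Dynkin diagram is a chain of 7 nodes with single edges (A_7). Hence the type is A_7.

A7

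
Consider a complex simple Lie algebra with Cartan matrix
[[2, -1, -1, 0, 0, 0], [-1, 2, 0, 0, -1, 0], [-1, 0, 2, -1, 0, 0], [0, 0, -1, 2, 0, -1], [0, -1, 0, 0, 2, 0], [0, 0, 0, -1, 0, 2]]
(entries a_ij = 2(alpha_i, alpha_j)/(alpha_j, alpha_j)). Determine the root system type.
The matrix has rank 6 with 2's on the diagonal. Reading the off-diagonal entries as Dynkin edges (a single edge where a_ij = a_ji = -1; a double or triple edge where a_ij * a_ji = 2 or 3), the diagram is a chain of 6 nodes with single edges (A_6). One simple-root ordering that puts it in standard form is (alpha_5, alpha_2, alpha_1, alpha_3, alpha_4, alpha_6). So the algebra is type A_6, i.e. sl(7).

A6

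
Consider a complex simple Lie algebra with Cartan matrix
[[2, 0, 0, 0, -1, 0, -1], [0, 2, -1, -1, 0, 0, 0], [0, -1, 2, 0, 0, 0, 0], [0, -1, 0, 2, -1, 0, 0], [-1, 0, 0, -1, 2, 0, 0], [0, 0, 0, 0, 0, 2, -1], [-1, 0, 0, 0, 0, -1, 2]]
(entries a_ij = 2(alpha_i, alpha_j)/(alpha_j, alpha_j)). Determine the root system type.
A_7

The matrix has rank 7 with 2's on the diagonal. Reading the off-diagonal entries as Dynkin edges (a single edge where a_ij = a_ji = -1; a double or triple edge where a_ij * a_ji = 2 or 3), the diagram is a chain of 7 nodes with single edges (A_7). One simple-root ordering that puts it in standard form is (alpha_6, alpha_7, alpha_1, alpha_5, alpha_4, alpha_2, alpha_3). So the algebra is type A_7, i.e. sl(8).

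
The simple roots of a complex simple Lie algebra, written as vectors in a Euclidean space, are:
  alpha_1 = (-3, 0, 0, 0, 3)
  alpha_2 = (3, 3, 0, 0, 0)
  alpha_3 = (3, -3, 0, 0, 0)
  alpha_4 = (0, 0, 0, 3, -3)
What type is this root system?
type D_4

Compute the Cartan integers a_ij = 2(alpha_i, alpha_j)/(alpha_j, alpha_j); the resulting 4x4 Cartan matrix is
[[2, -1, -1, -1], [-1, 2, 0, 0], [-1, 0, 2, 0], [-1, 0, 0, 2]].
All simple roots have the same length, so the diagram is simply laced. The associated Dynkin diagram is a chain of 2 nodes with a fork of two nodes at one end (D_4), so the type is D_4 (the algebra so(8)).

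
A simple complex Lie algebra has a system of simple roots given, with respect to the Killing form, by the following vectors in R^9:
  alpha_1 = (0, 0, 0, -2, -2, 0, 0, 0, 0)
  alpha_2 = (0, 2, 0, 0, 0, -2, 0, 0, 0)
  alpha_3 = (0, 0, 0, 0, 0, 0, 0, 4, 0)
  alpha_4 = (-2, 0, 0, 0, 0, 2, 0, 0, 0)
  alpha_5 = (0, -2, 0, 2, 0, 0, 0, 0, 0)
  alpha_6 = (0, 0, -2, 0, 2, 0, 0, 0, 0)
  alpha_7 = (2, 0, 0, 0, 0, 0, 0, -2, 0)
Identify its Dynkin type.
Compute the Cartan integers a_ij = 2(alpha_i, alpha_j)/(alpha_j, alpha_j); the resulting 7x7 Cartan matrix is
[[2, 0, 0, 0, -1, -1, 0], [0, 2, 0, -1, -1, 0, 0], [0, 0, 2, 0, 0, 0, -2], [0, -1, 0, 2, 0, 0, -1], [-1, -1, 0, 0, 2, 0, 0], [-1, 0, 0, 0, 0, 2, 0], [0, 0, -1, -1, 0, 0, 2]].
The roots have two lengths (squared-length ratio 2:1); the short ones are alpha_{1,2,4,5,6,7}. The associated Dynkin diagram is a chain of 7 nodes with a double edge at one end; the terminal node there is the unique long simple root (C_7), so the type is C_7 (the algebra sp(14)).

C7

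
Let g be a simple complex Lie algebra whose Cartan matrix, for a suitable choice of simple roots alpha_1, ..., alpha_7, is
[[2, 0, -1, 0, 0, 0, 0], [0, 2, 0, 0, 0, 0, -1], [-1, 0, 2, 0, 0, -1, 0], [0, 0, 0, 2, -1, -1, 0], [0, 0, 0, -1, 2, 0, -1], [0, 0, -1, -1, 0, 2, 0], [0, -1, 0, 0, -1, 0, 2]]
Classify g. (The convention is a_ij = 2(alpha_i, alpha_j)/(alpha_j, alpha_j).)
The matrix has rank 7 with 2's on the diagonal. Reading the off-diagonal entries as Dynkin edges (a single edge where a_ij = a_ji = -1; a double or triple edge where a_ij * a_ji = 2 or 3), the diagram is a chain of 7 nodes with single edges (A_7). One simple-root ordering that puts it in standard form is (alpha_2, alpha_7, alpha_5, alpha_4, alpha_6, alpha_3, alpha_1). So the algebra is type A_7, i.e. sl(8).

A_7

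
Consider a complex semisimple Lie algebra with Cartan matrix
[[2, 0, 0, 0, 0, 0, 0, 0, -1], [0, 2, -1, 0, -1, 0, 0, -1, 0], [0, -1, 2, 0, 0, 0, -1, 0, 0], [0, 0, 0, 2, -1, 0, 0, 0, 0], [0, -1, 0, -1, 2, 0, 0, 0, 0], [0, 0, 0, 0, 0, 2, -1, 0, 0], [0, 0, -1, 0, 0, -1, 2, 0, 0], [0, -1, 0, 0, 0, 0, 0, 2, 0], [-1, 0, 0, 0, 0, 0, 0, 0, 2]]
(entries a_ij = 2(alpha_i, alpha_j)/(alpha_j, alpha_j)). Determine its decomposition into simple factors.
The diagram associated to this matrix has two connected components: the simple roots {alpha_1, alpha_9} form a chain of 2 nodes with single edges (A_2), and {alpha_2, alpha_3, alpha_4, alpha_5, alpha_6, alpha_7, alpha_8} form a chain of 6 nodes with one extra node attached to the third node from one end (E_7). A semisimple Lie algebra decomposes uniquely as the direct sum of simple ideals, one per connected component of its Dynkin diagram, so g ≅ A_2 ⊕ E_7 (dimension 8 + 133 = 141).

A2 + E7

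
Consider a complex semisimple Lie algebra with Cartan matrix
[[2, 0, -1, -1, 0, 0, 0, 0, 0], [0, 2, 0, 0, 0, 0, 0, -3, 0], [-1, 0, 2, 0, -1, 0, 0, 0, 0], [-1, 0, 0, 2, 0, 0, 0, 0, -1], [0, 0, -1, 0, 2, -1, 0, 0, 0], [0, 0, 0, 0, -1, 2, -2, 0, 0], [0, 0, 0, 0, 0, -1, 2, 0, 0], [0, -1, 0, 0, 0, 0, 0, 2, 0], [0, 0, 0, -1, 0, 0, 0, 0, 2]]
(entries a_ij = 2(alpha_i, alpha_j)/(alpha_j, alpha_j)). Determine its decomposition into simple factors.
The diagram associated to this matrix has two connected components: the simple roots {alpha_1, alpha_3, alpha_4, alpha_5, alpha_6, alpha_7, alpha_9} form a chain of 7 nodes with a double edge at one end; the terminal node there is the unique short simple root (B_7), and {alpha_2, alpha_8} form two nodes joined by a triple edge (G_2). A semisimple Lie algebra decomposes uniquely as the direct sum of simple ideals, one per connected component of its Dynkin diagram, so g ≅ B_7 ⊕ G_2 (dimension 105 + 14 = 119).

B_7 (so(15)) + G_2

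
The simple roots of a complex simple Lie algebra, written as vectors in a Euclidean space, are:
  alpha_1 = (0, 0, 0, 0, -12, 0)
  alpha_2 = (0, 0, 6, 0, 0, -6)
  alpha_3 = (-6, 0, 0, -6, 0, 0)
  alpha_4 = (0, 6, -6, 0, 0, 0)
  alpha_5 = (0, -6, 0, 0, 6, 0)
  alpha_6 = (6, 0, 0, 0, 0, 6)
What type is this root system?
C_6 (sp(12))

Compute the Cartan integers a_ij = 2(alpha_i, alpha_j)/(alpha_j, alpha_j); the resulting 6x6 Cartan matrix is
[[2, 0, 0, 0, -2, 0], [0, 2, 0, -1, 0, -1], [0, 0, 2, 0, 0, -1], [0, -1, 0, 2, -1, 0], [-1, 0, 0, -1, 2, 0], [0, -1, -1, 0, 0, 2]].
The roots have two lengths (squared-length ratio 2:1); the short ones are alpha_{2,3,4,5,6}. The associated Dynkin diagram is a chain of 6 nodes with a double edge at one end; the terminal node there is the unique long simple root (C_6), so the type is C_6 (the algebra sp(12)).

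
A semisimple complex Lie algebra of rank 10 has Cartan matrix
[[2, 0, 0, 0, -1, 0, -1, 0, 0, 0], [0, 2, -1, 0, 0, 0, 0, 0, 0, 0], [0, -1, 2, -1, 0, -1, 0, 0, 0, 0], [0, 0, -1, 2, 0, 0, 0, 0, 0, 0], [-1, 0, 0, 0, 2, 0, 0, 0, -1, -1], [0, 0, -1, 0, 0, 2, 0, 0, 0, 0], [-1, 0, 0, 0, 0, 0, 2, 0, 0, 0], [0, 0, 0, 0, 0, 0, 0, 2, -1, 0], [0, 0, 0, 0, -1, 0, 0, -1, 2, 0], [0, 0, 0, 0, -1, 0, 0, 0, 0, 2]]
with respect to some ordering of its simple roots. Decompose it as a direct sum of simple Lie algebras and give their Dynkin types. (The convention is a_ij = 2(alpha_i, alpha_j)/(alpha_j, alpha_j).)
D_4 (so(8)) ⊕ E_6

The diagram associated to this matrix has two connected components: the simple roots {alpha_2, alpha_3, alpha_4, alpha_6} form a chain of 2 nodes with a fork of two nodes at one end (D_4), and {alpha_1, alpha_5, alpha_7, alpha_8, alpha_9, alpha_10} form a chain of 5 nodes with one extra node attached to the third node from one end (E_6). A semisimple Lie algebra decomposes uniquely as the direct sum of simple ideals, one per connected component of its Dynkin diagram, so g ≅ D_4 ⊕ E_6 (dimension 28 + 78 = 106).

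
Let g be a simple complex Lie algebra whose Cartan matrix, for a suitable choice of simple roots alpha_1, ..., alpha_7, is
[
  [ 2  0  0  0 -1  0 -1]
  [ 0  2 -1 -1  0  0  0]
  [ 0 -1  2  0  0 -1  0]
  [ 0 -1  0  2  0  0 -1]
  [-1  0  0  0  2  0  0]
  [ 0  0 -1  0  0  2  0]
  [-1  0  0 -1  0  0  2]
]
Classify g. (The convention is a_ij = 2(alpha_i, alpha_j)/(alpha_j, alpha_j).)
A_7 (sl(8))

The matrix has rank 7 with 2's on the diagonal. Reading the off-diagonal entries as Dynkin edges (a single edge where a_ij = a_ji = -1; a double or triple edge where a_ij * a_ji = 2 or 3), the diagram is a chain of 7 nodes with single edges (A_7). One simple-root ordering that puts it in standard form is (alpha_5, alpha_1, alpha_7, alpha_4, alpha_2, alpha_3, alpha_6). So the algebra is type A_7, i.e. sl(8).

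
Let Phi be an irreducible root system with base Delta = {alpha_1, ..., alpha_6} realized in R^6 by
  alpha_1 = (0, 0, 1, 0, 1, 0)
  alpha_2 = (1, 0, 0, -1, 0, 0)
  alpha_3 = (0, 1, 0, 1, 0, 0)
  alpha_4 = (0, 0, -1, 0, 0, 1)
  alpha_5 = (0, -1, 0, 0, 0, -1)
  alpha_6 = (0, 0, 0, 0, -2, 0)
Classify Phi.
Compute the Cartan integers a_ij = 2(alpha_i, alpha_j)/(alpha_j, alpha_j); the resulting 6x6 Cartan matrix is
[[2, 0, 0, -1, 0, -1], [0, 2, -1, 0, 0, 0], [0, -1, 2, 0, -1, 0], [-1, 0, 0, 2, -1, 0], [0, 0, -1, -1, 2, 0], [-2, 0, 0, 0, 0, 2]].
The roots have two lengths (squared-length ratio 2:1); the short ones are alpha_{1,2,3,4,5}. The associated Dynkin diagram is a chain of 6 nodes with a double edge at one end; the terminal node there is the unique long simple root (C_6), so the type is C_6 (the algebra sp(12)).

C6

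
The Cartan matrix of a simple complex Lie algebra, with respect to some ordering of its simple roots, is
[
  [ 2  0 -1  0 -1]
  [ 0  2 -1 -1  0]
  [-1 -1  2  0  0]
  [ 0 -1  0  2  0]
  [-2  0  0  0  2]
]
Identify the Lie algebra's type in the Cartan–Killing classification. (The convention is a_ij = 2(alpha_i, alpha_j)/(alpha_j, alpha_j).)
The matrix has rank 5 with 2's on the diagonal. Reading the off-diagonal entries as Dynkin edges (a single edge where a_ij = a_ji = -1; a double or triple edge where a_ij * a_ji = 2 or 3), the diagram is a chain of 5 nodes with a double edge at one end; the terminal node there is the unique long simple root (C_5). One simple-root ordering that puts it in standard form is (alpha_4, alpha_2, alpha_3, alpha_1, alpha_5). So the algebra is type C_5, i.e. sp(10).

C_5 (sp(10))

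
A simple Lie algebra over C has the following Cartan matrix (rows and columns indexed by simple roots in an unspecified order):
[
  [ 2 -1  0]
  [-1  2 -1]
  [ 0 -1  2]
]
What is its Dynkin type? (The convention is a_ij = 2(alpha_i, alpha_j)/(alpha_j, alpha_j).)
The matrix has rank 3 with 2's on the diagonal. Reading the off-diagonal entries as Dynkin edges (a single edge where a_ij = a_ji = -1; a double or triple edge where a_ij * a_ji = 2 or 3), the diagram is a chain of 3 nodes with single edges (A_3). One simple-root ordering that puts it in standard form is (alpha_3, alpha_2, alpha_1). So the algebra is type A_3, i.e. sl(4).

A3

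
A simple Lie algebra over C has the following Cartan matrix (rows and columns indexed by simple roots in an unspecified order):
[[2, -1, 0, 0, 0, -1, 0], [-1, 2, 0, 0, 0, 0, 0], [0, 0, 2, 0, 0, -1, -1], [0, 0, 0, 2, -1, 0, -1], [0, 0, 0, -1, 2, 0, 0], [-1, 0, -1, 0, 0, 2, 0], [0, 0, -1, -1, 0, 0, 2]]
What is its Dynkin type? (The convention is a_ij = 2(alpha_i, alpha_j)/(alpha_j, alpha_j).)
The matrix has rank 7 with 2's on the diagonal. Reading the off-diagonal entries as Dynkin edges (a single edge where a_ij = a_ji = -1; a double or triple edge where a_ij * a_ji = 2 or 3), the diagram is a chain of 7 nodes with single edges (A_7). One simple-root ordering that puts it in standard form is (alpha_5, alpha_4, alpha_7, alpha_3, alpha_6, alpha_1, alpha_2). So the algebra is type A_7, i.e. sl(8).

A7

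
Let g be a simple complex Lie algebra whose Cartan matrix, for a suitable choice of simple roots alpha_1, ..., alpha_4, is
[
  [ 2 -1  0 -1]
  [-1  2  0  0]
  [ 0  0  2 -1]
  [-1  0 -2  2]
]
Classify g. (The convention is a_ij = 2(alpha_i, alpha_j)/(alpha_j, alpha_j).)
B4

The matrix has rank 4 with 2's on the diagonal. Reading the off-diagonal entries as Dynkin edges (a single edge where a_ij = a_ji = -1; a double or triple edge where a_ij * a_ji = 2 or 3), the diagram is a chain of 4 nodes with a double edge at one end; the terminal node there is the unique short simple root (B_4). One simple-root ordering that puts it in standard form is (alpha_2, alpha_1, alpha_4, alpha_3). So the algebra is type B_4, i.e. so(9).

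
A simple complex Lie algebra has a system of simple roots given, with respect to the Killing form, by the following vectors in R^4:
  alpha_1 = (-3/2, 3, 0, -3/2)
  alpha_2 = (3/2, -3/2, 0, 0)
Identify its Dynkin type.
Compute the Cartan integers a_ij = 2(alpha_i, alpha_j)/(alpha_j, alpha_j); the resulting 2x2 Cartan matrix is
[[2, -3], [-1, 2]].
The roots have two lengths (squared-length ratio 3:1); the short ones are alpha_{2}. The associated Dynkin diagram is two nodes joined by a triple edge (G_2), so the type is G_2.

type G_2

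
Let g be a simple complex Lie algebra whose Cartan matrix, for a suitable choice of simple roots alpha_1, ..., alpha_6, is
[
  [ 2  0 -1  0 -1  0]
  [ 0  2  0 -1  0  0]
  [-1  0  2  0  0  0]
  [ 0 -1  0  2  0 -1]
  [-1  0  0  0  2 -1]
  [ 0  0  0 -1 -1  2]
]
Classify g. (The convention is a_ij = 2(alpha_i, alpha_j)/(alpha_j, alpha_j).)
type A_6

The matrix has rank 6 with 2's on the diagonal. Reading the off-diagonal entries as Dynkin edges (a single edge where a_ij = a_ji = -1; a double or triple edge where a_ij * a_ji = 2 or 3), the diagram is a chain of 6 nodes with single edges (A_6). One simple-root ordering that puts it in standard form is (alpha_3, alpha_1, alpha_5, alpha_6, alpha_4, alpha_2). So the algebra is type A_6, i.e. sl(7).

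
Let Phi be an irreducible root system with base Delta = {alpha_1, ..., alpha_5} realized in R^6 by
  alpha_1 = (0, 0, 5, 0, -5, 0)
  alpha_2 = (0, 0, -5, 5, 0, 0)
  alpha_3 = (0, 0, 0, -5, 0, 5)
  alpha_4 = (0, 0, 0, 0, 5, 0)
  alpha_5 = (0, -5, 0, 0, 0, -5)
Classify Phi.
B_5 (so(11))

Compute the Cartan integers a_ij = 2(alpha_i, alpha_j)/(alpha_j, alpha_j); the resulting 5x5 Cartan matrix is
[[2, -1, 0, -2, 0], [-1, 2, -1, 0, 0], [0, -1, 2, 0, -1], [-1, 0, 0, 2, 0], [0, 0, -1, 0, 2]].
The roots have two lengths (squared-length ratio 2:1); the short ones are alpha_{4}. The associated Dynkin diagram is a chain of 5 nodes with a double edge at one end; the terminal node there is the unique short simple root (B_5), so the type is B_5 (the algebra so(11)).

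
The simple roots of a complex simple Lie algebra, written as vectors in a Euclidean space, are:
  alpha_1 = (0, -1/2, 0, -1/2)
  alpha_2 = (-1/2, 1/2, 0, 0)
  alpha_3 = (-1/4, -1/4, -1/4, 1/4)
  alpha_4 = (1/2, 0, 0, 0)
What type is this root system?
F_4

Compute the Cartan integers a_ij = 2(alpha_i, alpha_j)/(alpha_j, alpha_j); the resulting 4x4 Cartan matrix is
[[2, -1, 0, 0], [-1, 2, 0, -2], [0, 0, 2, -1], [0, -1, -1, 2]].
The roots have two lengths (squared-length ratio 2:1); the short ones are alpha_{3,4}. The associated Dynkin diagram is a chain of 4 nodes with a double edge between the middle two (F_4), so the type is F_4.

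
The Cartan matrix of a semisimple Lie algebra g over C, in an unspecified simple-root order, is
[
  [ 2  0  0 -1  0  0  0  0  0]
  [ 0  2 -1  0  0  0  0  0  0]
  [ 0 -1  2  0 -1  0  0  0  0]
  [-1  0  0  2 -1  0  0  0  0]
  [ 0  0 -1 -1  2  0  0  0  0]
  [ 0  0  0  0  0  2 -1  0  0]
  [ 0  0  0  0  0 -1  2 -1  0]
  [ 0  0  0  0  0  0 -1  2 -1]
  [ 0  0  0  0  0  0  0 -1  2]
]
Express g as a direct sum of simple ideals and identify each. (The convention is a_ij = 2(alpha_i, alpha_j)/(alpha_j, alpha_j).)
A_4 + A_5

The diagram associated to this matrix has two connected components: the simple roots {alpha_6, alpha_7, alpha_8, alpha_9} form a chain of 4 nodes with single edges (A_4), and {alpha_1, alpha_2, alpha_3, alpha_4, alpha_5} form a chain of 5 nodes with single edges (A_5). A semisimple Lie algebra decomposes uniquely as the direct sum of simple ideals, one per connected component of its Dynkin diagram, so g ≅ A_4 ⊕ A_5 (dimension 24 + 35 = 59).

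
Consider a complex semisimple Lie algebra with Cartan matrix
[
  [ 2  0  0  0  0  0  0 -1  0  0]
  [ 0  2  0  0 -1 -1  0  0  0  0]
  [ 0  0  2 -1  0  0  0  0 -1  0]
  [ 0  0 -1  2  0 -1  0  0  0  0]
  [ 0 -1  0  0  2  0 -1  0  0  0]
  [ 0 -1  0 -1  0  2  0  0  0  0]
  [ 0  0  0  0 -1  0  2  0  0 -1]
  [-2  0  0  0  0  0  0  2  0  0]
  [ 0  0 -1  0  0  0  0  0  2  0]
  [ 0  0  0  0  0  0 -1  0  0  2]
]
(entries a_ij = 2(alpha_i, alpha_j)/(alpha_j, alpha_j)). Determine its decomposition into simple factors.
A8 ⊕ B2

The diagram associated to this matrix has two connected components: the simple roots {alpha_2, alpha_3, alpha_4, alpha_5, alpha_6, alpha_7, alpha_9, alpha_10} form a chain of 8 nodes with single edges (A_8), and {alpha_1, alpha_8} form a chain of 2 nodes with a double edge at one end; the terminal node there is the unique short simple root (B_2). A semisimple Lie algebra decomposes uniquely as the direct sum of simple ideals, one per connected component of its Dynkin diagram, so g ≅ A_8 ⊕ B_2 (dimension 80 + 10 = 90).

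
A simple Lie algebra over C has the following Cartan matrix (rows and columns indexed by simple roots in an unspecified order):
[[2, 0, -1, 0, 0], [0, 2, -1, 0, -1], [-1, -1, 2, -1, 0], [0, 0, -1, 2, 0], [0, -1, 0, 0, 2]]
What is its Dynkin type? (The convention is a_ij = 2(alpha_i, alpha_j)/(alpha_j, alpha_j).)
D_5

The matrix has rank 5 with 2's on the diagonal. Reading the off-diagonal entries as Dynkin edges (a single edge where a_ij = a_ji = -1; a double or triple edge where a_ij * a_ji = 2 or 3), the diagram is a chain of 3 nodes with a fork of two nodes at one end (D_5). One simple-root ordering that puts it in standard form is (alpha_5, alpha_2, alpha_3, alpha_4, alpha_1). So the algebra is type D_5, i.e. so(10).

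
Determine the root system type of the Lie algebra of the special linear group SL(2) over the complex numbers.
This is sl(2), which has dimension 2^2 - 1 = 3 and rank 2 - 1 = 1 (a Cartan subalgebra is the diagonal traceless matrices). In the classification of classical Lie algebras, the special linear algebra sl(n+1) has type A_n; here n = 1, so the Dynkin diagram is a chain of 1 nodes with single edges (A_1). Hence the type is A_1.

type A_1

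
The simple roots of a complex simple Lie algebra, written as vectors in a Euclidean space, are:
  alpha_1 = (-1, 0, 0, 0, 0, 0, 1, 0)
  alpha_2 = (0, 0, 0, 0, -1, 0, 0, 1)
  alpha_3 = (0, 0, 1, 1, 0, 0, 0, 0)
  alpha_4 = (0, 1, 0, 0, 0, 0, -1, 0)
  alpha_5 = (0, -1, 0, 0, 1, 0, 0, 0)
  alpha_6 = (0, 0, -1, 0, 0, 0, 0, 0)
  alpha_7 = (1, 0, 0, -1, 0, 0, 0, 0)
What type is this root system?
type B_7

Compute the Cartan integers a_ij = 2(alpha_i, alpha_j)/(alpha_j, alpha_j); the resulting 7x7 Cartan matrix is
[[2, 0, 0, -1, 0, 0, -1], [0, 2, 0, 0, -1, 0, 0], [0, 0, 2, 0, 0, -2, -1], [-1, 0, 0, 2, -1, 0, 0], [0, -1, 0, -1, 2, 0, 0], [0, 0, -1, 0, 0, 2, 0], [-1, 0, -1, 0, 0, 0, 2]].
The roots have two lengths (squared-length ratio 2:1); the short ones are alpha_{6}. The associated Dynkin diagram is a chain of 7 nodes with a double edge at one end; the terminal node there is the unique short simple root (B_7), so the type is B_7 (the algebra so(15)).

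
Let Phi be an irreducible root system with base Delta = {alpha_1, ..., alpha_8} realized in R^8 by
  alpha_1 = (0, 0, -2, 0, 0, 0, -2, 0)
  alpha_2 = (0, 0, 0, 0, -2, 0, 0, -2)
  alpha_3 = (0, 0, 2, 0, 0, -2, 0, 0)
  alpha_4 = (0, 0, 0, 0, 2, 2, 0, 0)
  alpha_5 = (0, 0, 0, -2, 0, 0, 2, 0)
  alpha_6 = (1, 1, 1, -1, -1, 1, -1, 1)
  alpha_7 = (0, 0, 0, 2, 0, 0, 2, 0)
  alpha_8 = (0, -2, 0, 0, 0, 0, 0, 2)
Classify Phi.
Compute the Cartan integers a_ij = 2(alpha_i, alpha_j)/(alpha_j, alpha_j); the resulting 8x8 Cartan matrix is
[[2, 0, -1, 0, -1, 0, -1, 0], [0, 2, 0, -1, 0, 0, 0, -1], [-1, 0, 2, -1, 0, 0, 0, 0], [0, -1, -1, 2, 0, 0, 0, 0], [-1, 0, 0, 0, 2, 0, 0, 0], [0, 0, 0, 0, 0, 2, -1, 0], [-1, 0, 0, 0, 0, -1, 2, 0], [0, -1, 0, 0, 0, 0, 0, 2]].
All simple roots have the same length, so the diagram is simply laced. The associated Dynkin diagram is a chain of 7 nodes with one extra node attached to the third node from one end (E_8), so the type is E_8.

E_8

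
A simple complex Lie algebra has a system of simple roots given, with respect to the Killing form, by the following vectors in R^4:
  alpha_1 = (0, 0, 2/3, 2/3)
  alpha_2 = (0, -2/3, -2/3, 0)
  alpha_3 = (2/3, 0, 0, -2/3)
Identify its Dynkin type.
type A_3

Compute the Cartan integers a_ij = 2(alpha_i, alpha_j)/(alpha_j, alpha_j); the resulting 3x3 Cartan matrix is
[[2, -1, -1], [-1, 2, 0], [-1, 0, 2]].
All simple roots have the same length, so the diagram is simply laced. The associated Dynkin diagram is a chain of 3 nodes with single edges (A_3), so the type is A_3 (the algebra sl(4)).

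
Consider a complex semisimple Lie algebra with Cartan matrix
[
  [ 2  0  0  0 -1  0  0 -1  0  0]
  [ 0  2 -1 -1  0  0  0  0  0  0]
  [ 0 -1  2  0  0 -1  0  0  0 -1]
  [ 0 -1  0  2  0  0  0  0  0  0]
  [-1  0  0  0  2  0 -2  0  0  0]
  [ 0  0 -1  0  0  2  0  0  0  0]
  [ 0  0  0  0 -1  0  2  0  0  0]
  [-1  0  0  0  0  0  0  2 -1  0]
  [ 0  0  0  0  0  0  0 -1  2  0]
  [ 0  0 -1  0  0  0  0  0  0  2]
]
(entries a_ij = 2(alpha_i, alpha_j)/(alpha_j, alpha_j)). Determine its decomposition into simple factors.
B5 ⊕ D5

The diagram associated to this matrix has two connected components: the simple roots {alpha_1, alpha_5, alpha_7, alpha_8, alpha_9} form a chain of 5 nodes with a double edge at one end; the terminal node there is the unique short simple root (B_5), and {alpha_2, alpha_3, alpha_4, alpha_6, alpha_10} form a chain of 3 nodes with a fork of two nodes at one end (D_5). A semisimple Lie algebra decomposes uniquely as the direct sum of simple ideals, one per connected component of its Dynkin diagram, so g ≅ B_5 ⊕ D_5 (dimension 55 + 45 = 100).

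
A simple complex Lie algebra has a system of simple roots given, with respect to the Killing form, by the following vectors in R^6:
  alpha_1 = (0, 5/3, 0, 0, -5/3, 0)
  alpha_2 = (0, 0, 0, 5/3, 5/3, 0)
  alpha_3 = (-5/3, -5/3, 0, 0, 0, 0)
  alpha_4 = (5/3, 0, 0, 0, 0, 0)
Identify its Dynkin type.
B_4 (so(9))

Compute the Cartan integers a_ij = 2(alpha_i, alpha_j)/(alpha_j, alpha_j); the resulting 4x4 Cartan matrix is
[[2, -1, -1, 0], [-1, 2, 0, 0], [-1, 0, 2, -2], [0, 0, -1, 2]].
The roots have two lengths (squared-length ratio 2:1); the short ones are alpha_{4}. The associated Dynkin diagram is a chain of 4 nodes with a double edge at one end; the terminal node there is the unique short simple root (B_4), so the type is B_4 (the algebra so(9)).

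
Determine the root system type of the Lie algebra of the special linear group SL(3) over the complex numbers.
A_2 (sl(3))

This is sl(3), which has dimension 3^2 - 1 = 8 and rank 3 - 1 = 2 (a Cartan subalgebra is the diagonal traceless matrices). In the classification of classical Lie algebras, the special linear algebra sl(n+1) has type A_n; here n = 2, so the Dynkin diagram is a chain of 2 nodes with single edges (A_2). Hence the type is A_2.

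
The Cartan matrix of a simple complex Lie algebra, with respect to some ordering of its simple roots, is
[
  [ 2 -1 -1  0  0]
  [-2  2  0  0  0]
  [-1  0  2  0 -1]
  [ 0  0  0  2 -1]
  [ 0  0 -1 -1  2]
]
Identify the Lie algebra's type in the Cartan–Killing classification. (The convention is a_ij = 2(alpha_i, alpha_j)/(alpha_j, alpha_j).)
C5

The matrix has rank 5 with 2's on the diagonal. Reading the off-diagonal entries as Dynkin edges (a single edge where a_ij = a_ji = -1; a double or triple edge where a_ij * a_ji = 2 or 3), the diagram is a chain of 5 nodes with a double edge at one end; the terminal node there is the unique long simple root (C_5). One simple-root ordering that puts it in standard form is (alpha_4, alpha_5, alpha_3, alpha_1, alpha_2). So the algebra is type C_5, i.e. sp(10).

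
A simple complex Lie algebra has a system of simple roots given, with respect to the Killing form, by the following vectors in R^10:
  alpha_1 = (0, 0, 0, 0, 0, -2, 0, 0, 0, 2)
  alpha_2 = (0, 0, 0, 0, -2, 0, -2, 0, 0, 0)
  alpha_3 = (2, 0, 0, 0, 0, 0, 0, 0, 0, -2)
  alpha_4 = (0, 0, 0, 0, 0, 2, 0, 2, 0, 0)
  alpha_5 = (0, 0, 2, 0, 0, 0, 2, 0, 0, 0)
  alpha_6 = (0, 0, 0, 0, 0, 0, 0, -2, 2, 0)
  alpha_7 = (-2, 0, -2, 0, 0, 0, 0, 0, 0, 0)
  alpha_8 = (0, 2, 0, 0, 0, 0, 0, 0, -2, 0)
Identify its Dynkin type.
A_8 (sl(9))

Compute the Cartan integers a_ij = 2(alpha_i, alpha_j)/(alpha_j, alpha_j); the resulting 8x8 Cartan matrix is
[[2, 0, -1, -1, 0, 0, 0, 0], [0, 2, 0, 0, -1, 0, 0, 0], [-1, 0, 2, 0, 0, 0, -1, 0], [-1, 0, 0, 2, 0, -1, 0, 0], [0, -1, 0, 0, 2, 0, -1, 0], [0, 0, 0, -1, 0, 2, 0, -1], [0, 0, -1, 0, -1, 0, 2, 0], [0, 0, 0, 0, 0, -1, 0, 2]].
All simple roots have the same length, so the diagram is simply laced. The associated Dynkin diagram is a chain of 8 nodes with single edges (A_8), so the type is A_8 (the algebra sl(9)).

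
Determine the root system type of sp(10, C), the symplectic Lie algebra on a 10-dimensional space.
This is sp(10), which has dimension 10(10+1)/2 = 55 and rank 10/2 = 5. In the classification of classical Lie algebras, the symplectic algebra sp(2n) has type C_n; here n = 5, so the Dynkin diagram is a chain of 5 nodes with a double edge at one end; the terminal node there is the unique long simple root (C_5). Hence the type is C_5.

C_5 (sp(10))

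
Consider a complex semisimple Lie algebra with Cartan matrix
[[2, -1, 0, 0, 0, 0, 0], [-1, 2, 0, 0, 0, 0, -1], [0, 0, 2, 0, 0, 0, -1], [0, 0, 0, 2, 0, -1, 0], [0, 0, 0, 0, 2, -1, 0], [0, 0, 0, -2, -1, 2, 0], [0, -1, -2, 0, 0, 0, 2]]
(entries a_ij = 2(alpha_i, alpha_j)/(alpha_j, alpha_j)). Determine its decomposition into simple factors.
The diagram associated to this matrix has two connected components: the simple roots {alpha_4, alpha_5, alpha_6} form a chain of 3 nodes with a double edge at one end; the terminal node there is the unique short simple root (B_3), and {alpha_1, alpha_2, alpha_3, alpha_7} form a chain of 4 nodes with a double edge at one end; the terminal node there is the unique short simple root (B_4). A semisimple Lie algebra decomposes uniquely as the direct sum of simple ideals, one per connected component of its Dynkin diagram, so g ≅ B_3 ⊕ B_4 (dimension 21 + 36 = 57).

B_3 + B_4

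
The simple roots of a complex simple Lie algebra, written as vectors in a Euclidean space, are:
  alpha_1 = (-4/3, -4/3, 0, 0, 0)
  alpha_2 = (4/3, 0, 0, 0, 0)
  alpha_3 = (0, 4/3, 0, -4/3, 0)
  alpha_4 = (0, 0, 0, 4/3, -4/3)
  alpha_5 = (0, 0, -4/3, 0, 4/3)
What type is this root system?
B_5

Compute the Cartan integers a_ij = 2(alpha_i, alpha_j)/(alpha_j, alpha_j); the resulting 5x5 Cartan matrix is
[[2, -2, -1, 0, 0], [-1, 2, 0, 0, 0], [-1, 0, 2, -1, 0], [0, 0, -1, 2, -1], [0, 0, 0, -1, 2]].
The roots have two lengths (squared-length ratio 2:1); the short ones are alpha_{2}. The associated Dynkin diagram is a chain of 5 nodes with a double edge at one end; the terminal node there is the unique short simple root (B_5), so the type is B_5 (the algebra so(11)).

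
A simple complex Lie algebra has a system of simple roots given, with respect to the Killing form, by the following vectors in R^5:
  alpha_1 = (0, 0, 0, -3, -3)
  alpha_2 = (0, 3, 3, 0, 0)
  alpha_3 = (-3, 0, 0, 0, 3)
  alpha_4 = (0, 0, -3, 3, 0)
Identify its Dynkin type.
A_4

Compute the Cartan integers a_ij = 2(alpha_i, alpha_j)/(alpha_j, alpha_j); the resulting 4x4 Cartan matrix is
[[2, 0, -1, -1], [0, 2, 0, -1], [-1, 0, 2, 0], [-1, -1, 0, 2]].
All simple roots have the same length, so the diagram is simply laced. The associated Dynkin diagram is a chain of 4 nodes with single edges (A_4), so the type is A_4 (the algebra sl(5)).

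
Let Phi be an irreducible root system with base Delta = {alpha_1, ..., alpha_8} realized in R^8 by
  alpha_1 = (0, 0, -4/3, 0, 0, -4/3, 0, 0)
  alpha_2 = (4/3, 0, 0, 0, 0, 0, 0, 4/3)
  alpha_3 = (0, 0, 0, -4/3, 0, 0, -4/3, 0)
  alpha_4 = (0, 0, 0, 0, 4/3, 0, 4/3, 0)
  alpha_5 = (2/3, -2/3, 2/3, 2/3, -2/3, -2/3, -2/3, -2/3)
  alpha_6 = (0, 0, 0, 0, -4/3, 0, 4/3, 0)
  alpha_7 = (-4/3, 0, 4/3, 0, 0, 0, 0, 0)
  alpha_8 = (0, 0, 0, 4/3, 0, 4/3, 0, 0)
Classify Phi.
E_8

Compute the Cartan integers a_ij = 2(alpha_i, alpha_j)/(alpha_j, alpha_j); the resulting 8x8 Cartan matrix is
[[2, 0, 0, 0, 0, 0, -1, -1], [0, 2, 0, 0, 0, 0, -1, 0], [0, 0, 2, -1, 0, -1, 0, -1], [0, 0, -1, 2, -1, 0, 0, 0], [0, 0, 0, -1, 2, 0, 0, 0], [0, 0, -1, 0, 0, 2, 0, 0], [-1, -1, 0, 0, 0, 0, 2, 0], [-1, 0, -1, 0, 0, 0, 0, 2]].
All simple roots have the same length, so the diagram is simply laced. The associated Dynkin diagram is a chain of 7 nodes with one extra node attached to the third node from one end (E_8), so the type is E_8.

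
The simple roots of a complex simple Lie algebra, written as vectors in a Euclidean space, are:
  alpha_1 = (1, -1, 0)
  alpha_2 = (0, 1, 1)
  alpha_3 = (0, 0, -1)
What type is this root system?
Compute the Cartan integers a_ij = 2(alpha_i, alpha_j)/(alpha_j, alpha_j); the resulting 3x3 Cartan matrix is
[[2, -1, 0], [-1, 2, -2], [0, -1, 2]].
The roots have two lengths (squared-length ratio 2:1); the short ones are alpha_{3}. The associated Dynkin diagram is a chain of 3 nodes with a double edge at one end; the terminal node there is the unique short simple root (B_3), so the type is B_3 (the algebra so(7)).

type B_3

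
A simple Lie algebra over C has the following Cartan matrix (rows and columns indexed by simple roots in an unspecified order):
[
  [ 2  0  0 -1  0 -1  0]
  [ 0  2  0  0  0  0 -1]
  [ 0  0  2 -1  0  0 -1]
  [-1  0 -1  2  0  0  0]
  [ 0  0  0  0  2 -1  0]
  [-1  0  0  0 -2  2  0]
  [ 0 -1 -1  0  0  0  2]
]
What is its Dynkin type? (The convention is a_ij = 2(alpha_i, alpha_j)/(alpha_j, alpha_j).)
B_7 (so(15))

The matrix has rank 7 with 2's on the diagonal. Reading the off-diagonal entries as Dynkin edges (a single edge where a_ij = a_ji = -1; a double or triple edge where a_ij * a_ji = 2 or 3), the diagram is a chain of 7 nodes with a double edge at one end; the terminal node there is the unique short simple root (B_7). One simple-root ordering that puts it in standard form is (alpha_2, alpha_7, alpha_3, alpha_4, alpha_1, alpha_6, alpha_5). So the algebra is type B_7, i.e. so(15).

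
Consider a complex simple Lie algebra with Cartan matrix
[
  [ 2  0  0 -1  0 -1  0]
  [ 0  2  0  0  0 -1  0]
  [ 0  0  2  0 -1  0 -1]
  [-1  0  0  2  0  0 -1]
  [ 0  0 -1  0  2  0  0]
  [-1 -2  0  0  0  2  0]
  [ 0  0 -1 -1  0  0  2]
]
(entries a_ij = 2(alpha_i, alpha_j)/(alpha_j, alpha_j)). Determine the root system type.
The matrix has rank 7 with 2's on the diagonal. Reading the off-diagonal entries as Dynkin edges (a single edge where a_ij = a_ji = -1; a double or triple edge where a_ij * a_ji = 2 or 3), the diagram is a chain of 7 nodes with a double edge at one end; the terminal node there is the unique short simple root (B_7). One simple-root ordering that puts it in standard form is (alpha_5, alpha_3, alpha_7, alpha_4, alpha_1, alpha_6, alpha_2). So the algebra is type B_7, i.e. so(15).

type B_7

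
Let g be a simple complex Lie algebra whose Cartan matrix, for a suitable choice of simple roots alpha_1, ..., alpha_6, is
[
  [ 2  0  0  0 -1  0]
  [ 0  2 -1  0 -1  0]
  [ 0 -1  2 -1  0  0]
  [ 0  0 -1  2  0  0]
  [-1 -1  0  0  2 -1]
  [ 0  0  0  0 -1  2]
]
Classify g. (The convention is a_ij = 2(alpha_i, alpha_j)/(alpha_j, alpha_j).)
The matrix has rank 6 with 2's on the diagonal. Reading the off-diagonal entries as Dynkin edges (a single edge where a_ij = a_ji = -1; a double or triple edge where a_ij * a_ji = 2 or 3), the diagram is a chain of 4 nodes with a fork of two nodes at one end (D_6). One simple-root ordering that puts it in standard form is (alpha_4, alpha_3, alpha_2, alpha_5, alpha_6, alpha_1). So the algebra is type D_6, i.e. so(12).

D_6 (so(12))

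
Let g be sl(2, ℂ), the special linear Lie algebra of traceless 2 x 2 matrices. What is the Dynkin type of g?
This is sl(2), which has dimension 2^2 - 1 = 3 and rank 2 - 1 = 1 (a Cartan subalgebra is the diagonal traceless matrices). In the classification of classical Lie algebras, the special linear algebra sl(n+1) has type A_n; here n = 1, so the Dynkin diagram is a chain of 1 nodes with single edges (A_1). Hence the type is A_1.

A1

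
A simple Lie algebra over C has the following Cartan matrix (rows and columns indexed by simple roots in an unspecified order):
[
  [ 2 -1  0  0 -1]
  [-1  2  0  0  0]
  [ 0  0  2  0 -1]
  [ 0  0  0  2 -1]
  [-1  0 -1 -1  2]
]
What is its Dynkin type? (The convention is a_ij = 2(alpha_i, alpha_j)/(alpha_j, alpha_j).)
D_5 (so(10))

The matrix has rank 5 with 2's on the diagonal. Reading the off-diagonal entries as Dynkin edges (a single edge where a_ij = a_ji = -1; a double or triple edge where a_ij * a_ji = 2 or 3), the diagram is a chain of 3 nodes with a fork of two nodes at one end (D_5). One simple-root ordering that puts it in standard form is (alpha_2, alpha_1, alpha_5, alpha_4, alpha_3). So the algebra is type D_5, i.e. so(10).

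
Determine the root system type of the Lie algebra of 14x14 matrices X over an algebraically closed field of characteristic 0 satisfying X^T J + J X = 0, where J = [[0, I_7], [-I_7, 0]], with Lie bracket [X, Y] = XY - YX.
C_7 (sp(14))

This is sp(14), which has dimension 14(14+1)/2 = 105 and rank 14/2 = 7. In the classification of classical Lie algebras, the symplectic algebra sp(2n) has type C_n; here n = 7, so the Dynkin diagram is a chain of 7 nodes with a double edge at one end; the terminal node there is the unique long simple root (C_7). Hence the type is C_7.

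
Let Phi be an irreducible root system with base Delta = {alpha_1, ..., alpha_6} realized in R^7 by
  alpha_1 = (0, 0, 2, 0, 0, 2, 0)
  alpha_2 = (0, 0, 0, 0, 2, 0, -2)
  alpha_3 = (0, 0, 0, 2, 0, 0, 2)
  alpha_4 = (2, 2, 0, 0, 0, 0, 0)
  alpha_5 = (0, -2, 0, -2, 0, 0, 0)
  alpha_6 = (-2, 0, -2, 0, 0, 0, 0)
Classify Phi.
Compute the Cartan integers a_ij = 2(alpha_i, alpha_j)/(alpha_j, alpha_j); the resulting 6x6 Cartan matrix is
[[2, 0, 0, 0, 0, -1], [0, 2, -1, 0, 0, 0], [0, -1, 2, 0, -1, 0], [0, 0, 0, 2, -1, -1], [0, 0, -1, -1, 2, 0], [-1, 0, 0, -1, 0, 2]].
All simple roots have the same length, so the diagram is simply laced. The associated Dynkin diagram is a chain of 6 nodes with single edges (A_6), so the type is A_6 (the algebra sl(7)).

type A_6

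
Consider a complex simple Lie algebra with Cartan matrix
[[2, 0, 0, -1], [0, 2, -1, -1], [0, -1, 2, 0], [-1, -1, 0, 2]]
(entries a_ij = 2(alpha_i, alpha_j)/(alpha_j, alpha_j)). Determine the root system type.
A4

The matrix has rank 4 with 2's on the diagonal. Reading the off-diagonal entries as Dynkin edges (a single edge where a_ij = a_ji = -1; a double or triple edge where a_ij * a_ji = 2 or 3), the diagram is a chain of 4 nodes with single edges (A_4). One simple-root ordering that puts it in standard form is (alpha_3, alpha_2, alpha_4, alpha_1). So the algebra is type A_4, i.e. sl(5).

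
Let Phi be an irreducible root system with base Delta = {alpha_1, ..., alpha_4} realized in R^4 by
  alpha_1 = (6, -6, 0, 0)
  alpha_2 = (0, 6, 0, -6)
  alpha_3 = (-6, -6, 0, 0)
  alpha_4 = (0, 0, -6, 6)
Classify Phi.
D_4

Compute the Cartan integers a_ij = 2(alpha_i, alpha_j)/(alpha_j, alpha_j); the resulting 4x4 Cartan matrix is
[[2, -1, 0, 0], [-1, 2, -1, -1], [0, -1, 2, 0], [0, -1, 0, 2]].
All simple roots have the same length, so the diagram is simply laced. The associated Dynkin diagram is a chain of 2 nodes with a fork of two nodes at one end (D_4), so the type is D_4 (the algebra so(8)).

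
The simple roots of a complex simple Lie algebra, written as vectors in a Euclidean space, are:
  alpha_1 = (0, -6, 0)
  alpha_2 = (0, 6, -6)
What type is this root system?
B2

Compute the Cartan integers a_ij = 2(alpha_i, alpha_j)/(alpha_j, alpha_j); the resulting 2x2 Cartan matrix is
[[2, -1], [-2, 2]].
The roots have two lengths (squared-length ratio 2:1); the short ones are alpha_{1}. The associated Dynkin diagram is a chain of 2 nodes with a double edge at one end; the terminal node there is the unique short simple root (B_2), so the type is B_2 (the algebra so(5)).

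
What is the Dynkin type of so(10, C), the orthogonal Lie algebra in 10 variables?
D_5 (so(10))

This is so(10) with 10 even, which has dimension 10(10-1)/2 = 45 and rank 10/2 = 5. In the classification of classical Lie algebras, the orthogonal algebra so(2n) in an even number of variables has type D_n; here n = 5, so the Dynkin diagram is a chain of 3 nodes with a fork of two nodes at one end (D_5). Hence the type is D_5.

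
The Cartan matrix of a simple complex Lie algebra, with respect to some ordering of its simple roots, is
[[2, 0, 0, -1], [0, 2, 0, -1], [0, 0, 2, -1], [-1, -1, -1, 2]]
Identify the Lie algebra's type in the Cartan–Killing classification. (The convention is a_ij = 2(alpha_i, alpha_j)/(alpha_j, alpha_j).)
The matrix has rank 4 with 2's on the diagonal. Reading the off-diagonal entries as Dynkin edges (a single edge where a_ij = a_ji = -1; a double or triple edge where a_ij * a_ji = 2 or 3), the diagram is a chain of 2 nodes with a fork of two nodes at one end (D_4). One simple-root ordering that puts it in standard form is (alpha_2, alpha_4, alpha_1, alpha_3). So the algebra is type D_4, i.e. so(8).

type D_4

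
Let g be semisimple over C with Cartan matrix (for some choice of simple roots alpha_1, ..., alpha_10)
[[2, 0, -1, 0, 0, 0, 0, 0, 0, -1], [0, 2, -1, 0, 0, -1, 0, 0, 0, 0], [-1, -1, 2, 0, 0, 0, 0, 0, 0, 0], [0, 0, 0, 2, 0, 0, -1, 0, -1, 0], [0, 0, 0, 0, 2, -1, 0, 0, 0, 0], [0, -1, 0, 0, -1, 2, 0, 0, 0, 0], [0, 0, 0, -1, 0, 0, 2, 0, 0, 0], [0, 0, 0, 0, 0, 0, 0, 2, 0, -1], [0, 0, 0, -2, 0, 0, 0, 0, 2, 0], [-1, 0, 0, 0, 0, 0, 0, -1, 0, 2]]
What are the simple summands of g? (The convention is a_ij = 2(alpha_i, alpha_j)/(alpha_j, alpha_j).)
The diagram associated to this matrix has two connected components: the simple roots {alpha_1, alpha_2, alpha_3, alpha_5, alpha_6, alpha_8, alpha_10} form a chain of 7 nodes with single edges (A_7), and {alpha_4, alpha_7, alpha_9} form a chain of 3 nodes with a double edge at one end; the terminal node there is the unique long simple root (C_3). A semisimple Lie algebra decomposes uniquely as the direct sum of simple ideals, one per connected component of its Dynkin diagram, so g ≅ A_7 ⊕ C_3 (dimension 63 + 21 = 84).

A7 ⊕ C3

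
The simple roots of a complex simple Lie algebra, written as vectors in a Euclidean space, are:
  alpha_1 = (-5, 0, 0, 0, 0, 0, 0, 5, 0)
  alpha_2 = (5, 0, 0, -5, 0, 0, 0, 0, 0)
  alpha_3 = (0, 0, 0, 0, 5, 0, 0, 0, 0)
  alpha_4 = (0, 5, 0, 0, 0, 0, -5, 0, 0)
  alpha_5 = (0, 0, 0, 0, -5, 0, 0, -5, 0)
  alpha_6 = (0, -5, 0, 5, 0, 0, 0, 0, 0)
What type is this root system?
type B_6

Compute the Cartan integers a_ij = 2(alpha_i, alpha_j)/(alpha_j, alpha_j); the resulting 6x6 Cartan matrix is
[[2, -1, 0, 0, -1, 0], [-1, 2, 0, 0, 0, -1], [0, 0, 2, 0, -1, 0], [0, 0, 0, 2, 0, -1], [-1, 0, -2, 0, 2, 0], [0, -1, 0, -1, 0, 2]].
The roots have two lengths (squared-length ratio 2:1); the short ones are alpha_{3}. The associated Dynkin diagram is a chain of 6 nodes with a double edge at one end; the terminal node there is the unique short simple root (B_6), so the type is B_6 (the algebra so(13)).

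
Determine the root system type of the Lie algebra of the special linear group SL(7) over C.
This is sl(7), which has dimension 7^2 - 1 = 48 and rank 7 - 1 = 6 (a Cartan subalgebra is the diagonal traceless matrices). In the classification of classical Lie algebras, the special linear algebra sl(n+1) has type A_n; here n = 6, so the Dynkin diagram is a chain of 6 nodes with single edges (A_6). Hence the type is A_6.

A_6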